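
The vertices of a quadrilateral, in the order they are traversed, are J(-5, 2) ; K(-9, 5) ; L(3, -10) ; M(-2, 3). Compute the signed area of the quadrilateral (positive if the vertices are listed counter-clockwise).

Apply the shoelace formula: 2A = Σ (x_i·y_{i+1} − x_{i+1}·y_i), indices taken mod 4.
Σ = (-7) + (75) + (-11) + (11) = 68
Signed area = Σ/2 = 34 (positive ⇒ counter-clockwise traversal).

34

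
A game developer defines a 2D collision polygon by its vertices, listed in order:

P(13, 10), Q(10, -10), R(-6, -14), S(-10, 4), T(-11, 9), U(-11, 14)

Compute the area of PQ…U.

Σ = (-230) + (-200) + (-164) + (-46) + (-55) + (-292) = -987
Area = |Σ|/2 = 493.5.

493.5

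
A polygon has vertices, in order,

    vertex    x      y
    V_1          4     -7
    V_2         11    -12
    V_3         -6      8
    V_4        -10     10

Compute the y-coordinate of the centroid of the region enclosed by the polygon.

-11/19

Apply the shoelace formula. First the cross-terms c_i = x_i·y_{i+1} − x_{i+1}·y_i:
  29, 16, 20, 30  ⇒  2A = 95, A = 47.5.
Then Σ (y_i + y_{i+1})·c_i = -165, so ȳ = -165 / (6·47.5) = -11/19.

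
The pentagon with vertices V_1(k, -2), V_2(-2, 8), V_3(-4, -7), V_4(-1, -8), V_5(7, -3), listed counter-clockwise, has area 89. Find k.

Write out the shoelace sum; only the two edges meeting at V_1 involve k:
2·Area = [(7·(-2) − k·(-3)) + (k·8 − (-2)·(-2))] + 130
       = 11·k + 112 = 178
⇒ k = 6.

6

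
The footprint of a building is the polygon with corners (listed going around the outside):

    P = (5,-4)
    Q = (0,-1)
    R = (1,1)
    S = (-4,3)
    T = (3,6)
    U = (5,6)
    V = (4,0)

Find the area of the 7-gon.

Apply the surveyor's formula: 2A = Σ (x_i·y_{i+1} − x_{i+1}·y_i), indices taken mod 7.
Σ = (-5) + (1) + (7) + (-33) + (-12) + (-24) + (-16) = -82
Area = |Σ|/2 = 41.

41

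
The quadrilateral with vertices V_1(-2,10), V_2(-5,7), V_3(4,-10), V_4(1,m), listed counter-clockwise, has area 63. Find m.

8

The doubled signed area Σ (x_i y_{i+1} − x_{i+1} y_i) is linear in m.
With m=0 it equals 78; the coefficient of m is 6 (from the two edges through V_4).
So 6·m + 78 = 2·63 = 126 ⇒ m = 8.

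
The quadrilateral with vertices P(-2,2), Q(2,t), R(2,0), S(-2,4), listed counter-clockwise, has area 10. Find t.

-3

Write out the shoelace sum; only the two edges meeting at Q involve t:
2·Area = [((-2)·t − 2·2) + (2·0 − 2·t)] + 12
       = -4·t + 8 = 20
⇒ t = -3.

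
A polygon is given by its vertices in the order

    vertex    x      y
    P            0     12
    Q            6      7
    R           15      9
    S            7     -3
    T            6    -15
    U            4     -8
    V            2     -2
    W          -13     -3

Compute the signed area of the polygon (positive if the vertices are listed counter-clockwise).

Apply the shoelace (surveyor's) formula: 2A = Σ (x_i·y_{i+1} − x_{i+1}·y_i), indices taken mod 8.
Cross-terms: -72, -51, -108, -87, 12, 8, -32, -156  ⇒  Σ = -486
Signed area = Σ/2 = -243 (negative ⇒ clockwise traversal).

-243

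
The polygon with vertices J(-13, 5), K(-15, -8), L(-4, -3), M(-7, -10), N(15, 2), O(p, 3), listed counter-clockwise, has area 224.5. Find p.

6

The doubled signed area Σ (x_i y_{i+1} − x_{i+1} y_i) is linear in p.
With p=0 it equals 431; the coefficient of p is 3 (from the two edges through O).
So 3·p + 431 = 2·224.5 = 449 ⇒ p = 6.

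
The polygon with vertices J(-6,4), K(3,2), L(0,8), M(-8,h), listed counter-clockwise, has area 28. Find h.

4

The doubled signed area Σ (x_i y_{i+1} − x_{i+1} y_i) is linear in h.
With h=0 it equals 32; the coefficient of h is 6 (from the two edges through M).
So 6·h + 32 = 2·28 = 56 ⇒ h = 4.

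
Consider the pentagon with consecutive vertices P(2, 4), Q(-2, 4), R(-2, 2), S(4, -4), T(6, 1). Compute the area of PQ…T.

Apply the shoelace formula: 2A = Σ (x_i·y_{i+1} − x_{i+1}·y_i), indices taken mod 5.
Σ = (16) + (4) + (0) + (28) + (22) = 70
Area = |Σ|/2 = 35.

35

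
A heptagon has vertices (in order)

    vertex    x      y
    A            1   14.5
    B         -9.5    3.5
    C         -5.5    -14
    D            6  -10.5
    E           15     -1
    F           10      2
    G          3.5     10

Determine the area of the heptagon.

380.25

A→B: (1)(3.5) − (-9.5)(14.5) = 141.25
B→C: (-9.5)(-14) − (-5.5)(3.5) = 152.25
C→D: (-5.5)(-10.5) − (6)(-14) = 141.75
D→E: (6)(-1) − (15)(-10.5) = 151.5
E→F: (15)(2) − (10)(-1) = 40
F→G: (10)(10) − (3.5)(2) = 93
G→A: (3.5)(14.5) − (1)(10) = 40.75
Σ = 760.5
Area = |Σ|/2 = 380.25.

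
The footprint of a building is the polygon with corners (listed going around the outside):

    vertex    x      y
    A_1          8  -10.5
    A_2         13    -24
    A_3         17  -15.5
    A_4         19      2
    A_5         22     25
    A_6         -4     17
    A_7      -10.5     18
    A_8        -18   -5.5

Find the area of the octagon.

Apply Gauss's area formula: 2A = Σ (x_i·y_{i+1} − x_{i+1}·y_i), indices taken mod 8.
A_1→A_2: (8)(-24) − (13)(-10.5) = -55.5
A_2→A_3: (13)(-15.5) − (17)(-24) = 206.5
A_3→A_4: (17)(2) − (19)(-15.5) = 328.5
A_4→A_5: (19)(25) − (22)(2) = 431
A_5→A_6: (22)(17) − (-4)(25) = 474
A_6→A_7: (-4)(18) − (-10.5)(17) = 106.5
A_7→A_8: (-10.5)(-5.5) − (-18)(18) = 381.75
A_8→A_1: (-18)(-10.5) − (8)(-5.5) = 233
Σ = 2105.75
Area = |Σ|/2 = 1052.875.

1052.875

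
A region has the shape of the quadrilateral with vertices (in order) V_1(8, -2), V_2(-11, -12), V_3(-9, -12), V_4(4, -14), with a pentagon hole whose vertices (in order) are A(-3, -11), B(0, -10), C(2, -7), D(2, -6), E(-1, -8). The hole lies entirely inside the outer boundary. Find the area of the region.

Outer boundary:
V_1→V_2: (8)(-12) − (-11)(-2) = -118
V_2→V_3: (-11)(-12) − (-9)(-12) = 24
V_3→V_4: (-9)(-14) − (4)(-12) = 174
V_4→V_1: (4)(-2) − (8)(-14) = 104
Σ = 184
Area = |Σ|/2 = 92.
Hole:
Apply the shoelace formula: 2A = Σ (x_i·y_{i+1} − x_{i+1}·y_i), indices taken mod 5.
Cross-terms: 30, 20, 2, -22, -13  ⇒  Σ = 17
Area = |Σ|/2 = 8.5.
Net area = 92 − 8.5 = 83.5.

83.5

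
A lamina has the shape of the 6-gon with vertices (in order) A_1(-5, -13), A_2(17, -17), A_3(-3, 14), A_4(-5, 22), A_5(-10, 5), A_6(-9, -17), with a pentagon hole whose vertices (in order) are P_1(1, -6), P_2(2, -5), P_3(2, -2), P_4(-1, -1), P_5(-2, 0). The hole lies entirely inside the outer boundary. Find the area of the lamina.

460

Outer boundary:
Cross-terms: 306, 187, 4, 195, 215, 32  ⇒  Σ = 939
Area = |Σ|/2 = 469.5.
Hole:
P_1→P_2: (1)(-5) − (2)(-6) = 7
P_2→P_3: (2)(-2) − (2)(-5) = 6
P_3→P_4: (2)(-1) − (-1)(-2) = -4
P_4→P_5: (-1)(0) − (-2)(-1) = -2
P_5→P_1: (-2)(-6) − (1)(0) = 12
Σ = 19
Area = |Σ|/2 = 9.5.
Net area = 469.5 − 9.5 = 460.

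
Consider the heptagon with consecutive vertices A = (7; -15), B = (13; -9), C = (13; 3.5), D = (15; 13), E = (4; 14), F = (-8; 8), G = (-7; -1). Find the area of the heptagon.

A→B: (7)(-9) − (13)(-15) = 132
B→C: (13)(3.5) − (13)(-9) = 162.5
C→D: (13)(13) − (15)(3.5) = 116.5
D→E: (15)(14) − (4)(13) = 158
E→F: (4)(8) − (-8)(14) = 144
F→G: (-8)(-1) − (-7)(8) = 64
G→A: (-7)(-15) − (7)(-1) = 112
Σ = 889
Area = |Σ|/2 = 444.5.

444.5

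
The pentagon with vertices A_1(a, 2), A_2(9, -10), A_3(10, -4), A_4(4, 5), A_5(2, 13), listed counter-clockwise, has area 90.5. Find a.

-1

The doubled signed area Σ (x_i y_{i+1} − x_{i+1} y_i) is linear in a.
With a=0 it equals 158; the coefficient of a is -23 (from the two edges through A_1).
So -23·a + 158 = 2·90.5 = 181 ⇒ a = -1.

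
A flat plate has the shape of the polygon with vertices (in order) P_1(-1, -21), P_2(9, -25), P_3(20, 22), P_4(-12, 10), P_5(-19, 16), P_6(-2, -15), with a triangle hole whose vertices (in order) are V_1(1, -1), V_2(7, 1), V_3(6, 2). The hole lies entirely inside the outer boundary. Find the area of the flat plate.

855

Outer boundary:
Apply Gauss's area formula: 2A = Σ (x_i·y_{i+1} − x_{i+1}·y_i), indices taken mod 6.
Σ = (214) + (698) + (464) + (-2) + (317) + (27) = 1718
Area = |Σ|/2 = 859.
Hole:
Cross-terms: 8, 8, -8  ⇒  Σ = 8
Area = |Σ|/2 = 4.
Net area = 859 − 4 = 855.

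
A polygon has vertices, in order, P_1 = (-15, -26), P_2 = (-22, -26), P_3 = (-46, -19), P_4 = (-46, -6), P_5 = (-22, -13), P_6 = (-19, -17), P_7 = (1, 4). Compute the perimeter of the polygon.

138

|P_1P_2| = √((-7)² + (0)²) = √49 = 7
|P_2P_3| = √((-24)² + (7)²) = √625 = 25
|P_3P_4| = √((0)² + (13)²) = √169 = 13
|P_4P_5| = √((24)² + (-7)²) = √625 = 25
|P_5P_6| = √((3)² + (-4)²) = √25 = 5
|P_6P_7| = √((20)² + (21)²) = √841 = 29
|P_7P_1| = √((-16)² + (-30)²) = √1156 = 34
Perimeter = 7 + 25 + 13 + 25 + 5 + 29 + 34 = 138.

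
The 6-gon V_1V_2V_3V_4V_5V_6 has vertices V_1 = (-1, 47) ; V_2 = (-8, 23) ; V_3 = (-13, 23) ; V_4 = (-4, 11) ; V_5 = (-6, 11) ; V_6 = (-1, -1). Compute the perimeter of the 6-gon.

108

|V_1V_2| = √((-7)² + (-24)²) = √625 = 25
|V_2V_3| = √((-5)² + (0)²) = √25 = 5
|V_3V_4| = √((9)² + (-12)²) = √225 = 15
|V_4V_5| = √((-2)² + (0)²) = √4 = 2
|V_5V_6| = √((5)² + (-12)²) = √169 = 13
|V_6V_1| = √((0)² + (48)²) = √2304 = 48
Perimeter = 25 + 5 + 15 + 2 + 13 + 48 = 108.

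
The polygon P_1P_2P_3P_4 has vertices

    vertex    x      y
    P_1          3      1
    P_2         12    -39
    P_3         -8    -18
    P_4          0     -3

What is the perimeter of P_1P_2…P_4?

92

|P_1P_2| = √((9)² + (-40)²) = √1681 = 41
|P_2P_3| = √((-20)² + (21)²) = √841 = 29
|P_3P_4| = √((8)² + (15)²) = √289 = 17
|P_4P_1| = √((3)² + (4)²) = √25 = 5
Perimeter = 41 + 29 + 17 + 5 = 92.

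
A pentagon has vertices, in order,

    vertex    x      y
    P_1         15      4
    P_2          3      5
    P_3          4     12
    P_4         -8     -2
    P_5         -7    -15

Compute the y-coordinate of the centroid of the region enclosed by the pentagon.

Apply Gauss's area formula. First the cross-terms c_i = x_i·y_{i+1} − x_{i+1}·y_i:
  63, 16, 88, 106, 197  ⇒  2A = 470, A = 235.
Then Σ (y_i + y_{i+1})·c_i = -2250, so ȳ = -2250 / (6·235) = -75/47.

-75/47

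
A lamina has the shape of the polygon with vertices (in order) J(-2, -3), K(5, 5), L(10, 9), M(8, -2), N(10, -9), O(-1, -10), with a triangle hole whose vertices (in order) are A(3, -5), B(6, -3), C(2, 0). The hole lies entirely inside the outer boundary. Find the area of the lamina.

126.5

Outer boundary:
Cross-terms: 5, -5, -92, -52, -109, -17  ⇒  Σ = -270
Area = |Σ|/2 = 135.
Hole:
Apply the surveyor's formula: 2A = Σ (x_i·y_{i+1} − x_{i+1}·y_i), indices taken mod 3.
Σ = (21) + (6) + (-10) = 17
Area = |Σ|/2 = 8.5.
Net area = 135 − 8.5 = 126.5.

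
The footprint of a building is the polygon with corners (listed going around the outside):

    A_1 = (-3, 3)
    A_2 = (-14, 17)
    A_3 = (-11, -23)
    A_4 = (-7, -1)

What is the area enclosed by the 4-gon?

163

Apply the shoelace (surveyor's) formula: 2A = Σ (x_i·y_{i+1} − x_{i+1}·y_i), indices taken mod 4.
Cross-terms: -9, 509, -150, -24  ⇒  Σ = 326
Area = |Σ|/2 = 163.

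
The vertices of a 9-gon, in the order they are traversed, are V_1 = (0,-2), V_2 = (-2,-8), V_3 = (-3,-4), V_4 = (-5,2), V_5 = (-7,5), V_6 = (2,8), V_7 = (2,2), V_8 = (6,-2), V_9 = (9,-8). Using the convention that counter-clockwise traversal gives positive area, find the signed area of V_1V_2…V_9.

-99.5

Apply the shoelace (surveyor's) formula: 2A = Σ (x_i·y_{i+1} − x_{i+1}·y_i), indices taken mod 9.
V_1→V_2: (0)(-8) − (-2)(-2) = -4
V_2→V_3: (-2)(-4) − (-3)(-8) = -16
V_3→V_4: (-3)(2) − (-5)(-4) = -26
V_4→V_5: (-5)(5) − (-7)(2) = -11
V_5→V_6: (-7)(8) − (2)(5) = -66
V_6→V_7: (2)(2) − (2)(8) = -12
V_7→V_8: (2)(-2) − (6)(2) = -16
V_8→V_9: (6)(-8) − (9)(-2) = -30
V_9→V_1: (9)(-2) − (0)(-8) = -18
Σ = -199
Signed area = Σ/2 = -99.5 (negative ⇒ clockwise traversal).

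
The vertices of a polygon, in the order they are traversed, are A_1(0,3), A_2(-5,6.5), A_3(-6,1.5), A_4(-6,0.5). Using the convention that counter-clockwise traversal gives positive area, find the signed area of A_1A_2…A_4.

17.25

Apply the surveyor's formula: 2A = Σ (x_i·y_{i+1} − x_{i+1}·y_i), indices taken mod 4.
Σ = (15) + (31.5) + (6) + (-18) = 34.5
Signed area = Σ/2 = 17.25 (positive ⇒ counter-clockwise traversal).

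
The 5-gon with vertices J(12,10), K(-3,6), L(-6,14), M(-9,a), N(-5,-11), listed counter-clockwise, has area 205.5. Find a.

Write out the shoelace sum; only the two edges meeting at M involve a:
2·Area = [((-6)·a − (-9)·14) + ((-9)·(-11) − (-5)·a)] + 178
       = -1·a + 403 = 411
⇒ a = -8.

-8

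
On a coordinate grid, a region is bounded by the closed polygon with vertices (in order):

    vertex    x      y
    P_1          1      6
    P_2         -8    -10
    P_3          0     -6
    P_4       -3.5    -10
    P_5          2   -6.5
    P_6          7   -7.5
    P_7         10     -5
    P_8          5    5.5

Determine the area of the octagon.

141.375

Σ = (38) + (48) + (-21) + (42.75) + (30.5) + (40) + (80) + (24.5) = 282.75
Area = |Σ|/2 = 141.375.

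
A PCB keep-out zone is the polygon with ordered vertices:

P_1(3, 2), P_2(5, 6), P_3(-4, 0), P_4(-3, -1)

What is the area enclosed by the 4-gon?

Apply the surveyor's formula: 2A = Σ (x_i·y_{i+1} − x_{i+1}·y_i), indices taken mod 4.
P_1→P_2: (3)(6) − (5)(2) = 8
P_2→P_3: (5)(0) − (-4)(6) = 24
P_3→P_4: (-4)(-1) − (-3)(0) = 4
P_4→P_1: (-3)(2) − (3)(-1) = -3
Σ = 33
Area = |Σ|/2 = 16.5.

16.5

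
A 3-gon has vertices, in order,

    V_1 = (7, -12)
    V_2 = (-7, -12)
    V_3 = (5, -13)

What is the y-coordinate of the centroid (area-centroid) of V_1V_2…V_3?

-37/3

Apply the shoelace (surveyor's) formula. First the cross-terms c_i = x_i·y_{i+1} − x_{i+1}·y_i:
  -168, 151, 31  ⇒  2A = 14, A = 7.
Then Σ (y_i + y_{i+1})·c_i = -518, so ȳ = -518 / (6·7) = -37/3.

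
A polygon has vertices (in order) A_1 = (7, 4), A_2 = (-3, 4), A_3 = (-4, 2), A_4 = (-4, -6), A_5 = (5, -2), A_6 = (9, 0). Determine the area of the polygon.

A_1→A_2: (7)(4) − (-3)(4) = 40
A_2→A_3: (-3)(2) − (-4)(4) = 10
A_3→A_4: (-4)(-6) − (-4)(2) = 32
A_4→A_5: (-4)(-2) − (5)(-6) = 38
A_5→A_6: (5)(0) − (9)(-2) = 18
A_6→A_1: (9)(4) − (7)(0) = 36
Σ = 174
Area = |Σ|/2 = 87.

87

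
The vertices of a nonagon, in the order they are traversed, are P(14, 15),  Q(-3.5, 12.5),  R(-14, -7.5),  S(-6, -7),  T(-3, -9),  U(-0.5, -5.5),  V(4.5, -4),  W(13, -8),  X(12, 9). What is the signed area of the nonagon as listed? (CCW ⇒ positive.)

Cross-terms: 227.5, 201.25, 53, 33, 12, 26.75, 16, 213, 54  ⇒  Σ = 836.5
Signed area = Σ/2 = 418.25 (positive ⇒ counter-clockwise traversal).

418.25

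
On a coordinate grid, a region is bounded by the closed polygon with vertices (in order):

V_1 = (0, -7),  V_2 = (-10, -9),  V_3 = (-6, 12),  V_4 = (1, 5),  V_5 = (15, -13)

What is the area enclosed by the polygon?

239.5

Apply the shoelace formula: 2A = Σ (x_i·y_{i+1} − x_{i+1}·y_i), indices taken mod 5.
Σ = (-70) + (-174) + (-42) + (-88) + (-105) = -479
Area = |Σ|/2 = 239.5.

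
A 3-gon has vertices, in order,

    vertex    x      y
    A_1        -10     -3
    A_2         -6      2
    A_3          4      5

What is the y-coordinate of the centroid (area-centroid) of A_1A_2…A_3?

4/3

Apply the shoelace (surveyor's) formula. First the cross-terms c_i = x_i·y_{i+1} − x_{i+1}·y_i:
  -38, -38, 38  ⇒  2A = -38, A = -19.
Then Σ (y_i + y_{i+1})·c_i = -152, so ȳ = -152 / (6·(-19)) = 4/3.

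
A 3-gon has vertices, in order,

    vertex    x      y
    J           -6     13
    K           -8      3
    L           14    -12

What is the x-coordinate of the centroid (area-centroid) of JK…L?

0

Apply the shoelace formula. First the cross-terms c_i = x_i·y_{i+1} − x_{i+1}·y_i:
  86, 54, 110  ⇒  2A = 250, A = 125.
Then Σ (x_i + x_{i+1})·c_i = 0, so x̄ = 0 / (6·125) = 0.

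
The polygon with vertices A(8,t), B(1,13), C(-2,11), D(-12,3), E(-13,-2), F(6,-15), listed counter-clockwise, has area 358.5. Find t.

Write out the shoelace sum; only the two edges meeting at A involve t:
2·Area = [(6·t − 8·(-15)) + (8·13 − 1·t)] + 433
       = 5·t + 657 = 717
⇒ t = 12.

12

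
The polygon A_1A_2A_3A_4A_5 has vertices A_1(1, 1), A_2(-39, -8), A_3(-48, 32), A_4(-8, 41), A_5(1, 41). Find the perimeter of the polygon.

|A_1A_2| = √((-40)² + (-9)²) = √1681 = 41
|A_2A_3| = √((-9)² + (40)²) = √1681 = 41
|A_3A_4| = √((40)² + (9)²) = √1681 = 41
|A_4A_5| = √((9)² + (0)²) = √81 = 9
|A_5A_1| = √((0)² + (-40)²) = √1600 = 40
Perimeter = 41 + 41 + 41 + 9 + 40 = 172.

172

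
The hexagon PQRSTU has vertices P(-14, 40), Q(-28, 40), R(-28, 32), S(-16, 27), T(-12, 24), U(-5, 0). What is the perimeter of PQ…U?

106

|PQ| = √((-14)² + (0)²) = √196 = 14
|QR| = √((0)² + (-8)²) = √64 = 8
|RS| = √((12)² + (-5)²) = √169 = 13
|ST| = √((4)² + (-3)²) = √25 = 5
|TU| = √((7)² + (-24)²) = √625 = 25
|UP| = √((-9)² + (40)²) = √1681 = 41
Perimeter = 14 + 8 + 13 + 5 + 25 + 41 = 106.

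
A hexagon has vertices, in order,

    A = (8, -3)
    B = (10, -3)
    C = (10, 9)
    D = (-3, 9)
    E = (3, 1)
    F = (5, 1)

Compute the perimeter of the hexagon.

44

|AB| = √((2)² + (0)²) = √4 = 2
|BC| = √((0)² + (12)²) = √144 = 12
|CD| = √((-13)² + (0)²) = √169 = 13
|DE| = √((6)² + (-8)²) = √100 = 10
|EF| = √((2)² + (0)²) = √4 = 2
|FA| = √((3)² + (-4)²) = √25 = 5
Perimeter = 2 + 12 + 13 + 10 + 2 + 5 = 44.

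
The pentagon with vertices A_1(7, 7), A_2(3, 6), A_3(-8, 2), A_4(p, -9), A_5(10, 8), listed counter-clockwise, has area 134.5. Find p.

3

The doubled signed area Σ (x_i y_{i+1} − x_{i+1} y_i) is linear in p.
With p=0 it equals 251; the coefficient of p is 6 (from the two edges through A_4).
So 6·p + 251 = 2·134.5 = 269 ⇒ p = 3.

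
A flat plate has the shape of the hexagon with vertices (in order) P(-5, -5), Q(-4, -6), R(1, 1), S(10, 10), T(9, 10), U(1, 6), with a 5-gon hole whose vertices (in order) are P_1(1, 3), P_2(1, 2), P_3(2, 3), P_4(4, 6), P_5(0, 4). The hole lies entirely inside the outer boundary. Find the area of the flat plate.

40.5

Outer boundary:
Apply the shoelace (surveyor's) formula: 2A = Σ (x_i·y_{i+1} − x_{i+1}·y_i), indices taken mod 6.
Σ = (10) + (2) + (0) + (10) + (44) + (25) = 91
Area = |Σ|/2 = 45.5.
Hole:
Apply Gauss's area formula: 2A = Σ (x_i·y_{i+1} − x_{i+1}·y_i), indices taken mod 5.
P_1→P_2: (1)(2) − (1)(3) = -1
P_2→P_3: (1)(3) − (2)(2) = -1
P_3→P_4: (2)(6) − (4)(3) = 0
P_4→P_5: (4)(4) − (0)(6) = 16
P_5→P_1: (0)(3) − (1)(4) = -4
Σ = 10
Area = |Σ|/2 = 5.
Net area = 45.5 − 5 = 40.5.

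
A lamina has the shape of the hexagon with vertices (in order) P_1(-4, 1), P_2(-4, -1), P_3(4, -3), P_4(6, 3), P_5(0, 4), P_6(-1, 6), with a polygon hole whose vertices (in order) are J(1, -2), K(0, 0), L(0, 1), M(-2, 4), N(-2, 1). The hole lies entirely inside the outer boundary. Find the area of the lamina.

Outer boundary:
Σ = (8) + (16) + (30) + (24) + (4) + (23) = 105
Area = |Σ|/2 = 52.5.
Hole:
Apply the shoelace (surveyor's) formula: 2A = Σ (x_i·y_{i+1} − x_{i+1}·y_i), indices taken mod 5.
Cross-terms: 0, 0, 2, 6, 3  ⇒  Σ = 11
Area = |Σ|/2 = 5.5.
Net area = 52.5 − 5.5 = 47.

47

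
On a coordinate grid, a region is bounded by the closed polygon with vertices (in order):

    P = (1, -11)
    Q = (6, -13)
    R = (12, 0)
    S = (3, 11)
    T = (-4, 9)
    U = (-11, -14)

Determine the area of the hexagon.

Apply the shoelace formula: 2A = Σ (x_i·y_{i+1} − x_{i+1}·y_i), indices taken mod 6.
Cross-terms: 53, 156, 132, 71, 155, 135  ⇒  Σ = 702
Area = |Σ|/2 = 351.

351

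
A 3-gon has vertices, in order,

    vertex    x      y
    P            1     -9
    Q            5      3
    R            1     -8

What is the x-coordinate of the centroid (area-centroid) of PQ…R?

7/3

Apply the shoelace (surveyor's) formula. First the cross-terms c_i = x_i·y_{i+1} − x_{i+1}·y_i:
  48, -43, -1  ⇒  2A = 4, A = 2.
Then Σ (x_i + x_{i+1})·c_i = 28, so x̄ = 28 / (6·2) = 7/3.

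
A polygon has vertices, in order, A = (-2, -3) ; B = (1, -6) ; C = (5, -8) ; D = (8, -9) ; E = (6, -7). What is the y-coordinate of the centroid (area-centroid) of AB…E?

Apply the shoelace (surveyor's) formula. First the cross-terms c_i = x_i·y_{i+1} − x_{i+1}·y_i:
  15, 22, 19, -2, -32  ⇒  2A = 22, A = 11.
Then Σ (y_i + y_{i+1})·c_i = -414, so ȳ = -414 / (6·11) = -69/11.

-69/11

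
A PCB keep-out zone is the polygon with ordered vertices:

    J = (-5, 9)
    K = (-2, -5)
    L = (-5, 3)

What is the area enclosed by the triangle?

9

Apply the surveyor's formula: 2A = Σ (x_i·y_{i+1} − x_{i+1}·y_i), indices taken mod 3.
Cross-terms: 43, -31, -30  ⇒  Σ = -18
Area = |Σ|/2 = 9.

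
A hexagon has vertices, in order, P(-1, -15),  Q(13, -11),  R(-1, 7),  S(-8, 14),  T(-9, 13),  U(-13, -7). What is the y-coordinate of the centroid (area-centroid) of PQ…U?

Apply the shoelace (surveyor's) formula. First the cross-terms c_i = x_i·y_{i+1} − x_{i+1}·y_i:
  206, 80, 42, 22, 232, 188  ⇒  2A = 770, A = 385.
Then Σ (y_i + y_{i+1})·c_i = -6944, so ȳ = -6944 / (6·385) = -496/165.

-496/165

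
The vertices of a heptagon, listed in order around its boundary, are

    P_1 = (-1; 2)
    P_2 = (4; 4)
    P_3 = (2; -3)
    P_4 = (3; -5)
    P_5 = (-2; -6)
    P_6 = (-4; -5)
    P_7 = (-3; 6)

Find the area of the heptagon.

57

Apply the shoelace (surveyor's) formula: 2A = Σ (x_i·y_{i+1} − x_{i+1}·y_i), indices taken mod 7.
Σ = (-12) + (-20) + (-1) + (-28) + (-14) + (-39) + (0) = -114
Area = |Σ|/2 = 57.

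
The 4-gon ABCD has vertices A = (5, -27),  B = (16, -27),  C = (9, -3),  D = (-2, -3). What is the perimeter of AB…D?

|AB| = √((11)² + (0)²) = √121 = 11
|BC| = √((-7)² + (24)²) = √625 = 25
|CD| = √((-11)² + (0)²) = √121 = 11
|DA| = √((7)² + (-24)²) = √625 = 25
Perimeter = 11 + 25 + 11 + 25 = 72.

72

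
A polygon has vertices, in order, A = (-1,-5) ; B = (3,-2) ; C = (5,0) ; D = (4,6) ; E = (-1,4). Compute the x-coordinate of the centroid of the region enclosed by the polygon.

Apply the shoelace formula. First the cross-terms c_i = x_i·y_{i+1} − x_{i+1}·y_i:
  17, 10, 30, 22, 9  ⇒  2A = 88, A = 44.
Then Σ (x_i + x_{i+1})·c_i = 432, so x̄ = 432 / (6·44) = 18/11.

18/11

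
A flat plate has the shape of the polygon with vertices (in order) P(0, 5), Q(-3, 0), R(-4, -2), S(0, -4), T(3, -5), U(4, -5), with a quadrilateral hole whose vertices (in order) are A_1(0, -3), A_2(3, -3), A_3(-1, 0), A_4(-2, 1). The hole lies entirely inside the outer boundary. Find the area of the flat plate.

Outer boundary:
Apply Gauss's area formula: 2A = Σ (x_i·y_{i+1} − x_{i+1}·y_i), indices taken mod 6.
Cross-terms: 15, 6, 16, 12, 5, 20  ⇒  Σ = 74
Area = |Σ|/2 = 37.
Hole:
Σ = (9) + (-3) + (-1) + (6) = 11
Area = |Σ|/2 = 5.5.
Net area = 37 − 5.5 = 31.5.

31.5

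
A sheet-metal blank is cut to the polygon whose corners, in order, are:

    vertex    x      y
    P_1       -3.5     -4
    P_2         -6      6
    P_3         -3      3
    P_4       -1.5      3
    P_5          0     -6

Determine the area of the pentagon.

30.75

Apply the shoelace formula: 2A = Σ (x_i·y_{i+1} − x_{i+1}·y_i), indices taken mod 5.
P_1→P_2: (-3.5)(6) − (-6)(-4) = -45
P_2→P_3: (-6)(3) − (-3)(6) = 0
P_3→P_4: (-3)(3) − (-1.5)(3) = -4.5
P_4→P_5: (-1.5)(-6) − (0)(3) = 9
P_5→P_1: (0)(-4) − (-3.5)(-6) = -21
Σ = -61.5
Area = |Σ|/2 = 30.75.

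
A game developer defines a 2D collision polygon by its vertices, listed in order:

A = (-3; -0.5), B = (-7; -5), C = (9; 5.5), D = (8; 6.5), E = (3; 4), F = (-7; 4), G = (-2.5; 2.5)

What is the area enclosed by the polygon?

Σ = (11.5) + (6.5) + (14.5) + (12.5) + (40) + (-7.5) + (8.75) = 86.25
Area = |Σ|/2 = 43.125.

43.125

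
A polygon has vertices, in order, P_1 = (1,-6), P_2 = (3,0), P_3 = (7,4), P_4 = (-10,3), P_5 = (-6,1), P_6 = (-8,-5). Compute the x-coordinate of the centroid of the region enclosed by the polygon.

-511/285

Apply the shoelace (surveyor's) formula. First the cross-terms c_i = x_i·y_{i+1} − x_{i+1}·y_i:
  18, 12, 61, 8, 38, 53  ⇒  2A = 190, A = 95.
Then Σ (x_i + x_{i+1})·c_i = -1022, so x̄ = -1022 / (6·95) = -511/285.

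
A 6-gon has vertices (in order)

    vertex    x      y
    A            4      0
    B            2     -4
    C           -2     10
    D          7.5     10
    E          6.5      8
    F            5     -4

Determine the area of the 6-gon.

77

Apply the surveyor's formula: 2A = Σ (x_i·y_{i+1} − x_{i+1}·y_i), indices taken mod 6.
Cross-terms: -16, 12, -95, -5, -66, 16  ⇒  Σ = -154
Area = |Σ|/2 = 77.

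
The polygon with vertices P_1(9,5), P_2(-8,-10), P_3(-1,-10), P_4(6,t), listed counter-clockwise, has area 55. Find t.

0

The doubled signed area Σ (x_i y_{i+1} − x_{i+1} y_i) is linear in t.
With t=0 it equals 110; the coefficient of t is -10 (from the two edges through P_4).
So -10·t + 110 = 2·55 = 110 ⇒ t = 0.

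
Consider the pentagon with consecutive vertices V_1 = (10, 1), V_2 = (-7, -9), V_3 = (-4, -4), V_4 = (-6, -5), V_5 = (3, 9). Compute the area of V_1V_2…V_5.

Apply the surveyor's formula: 2A = Σ (x_i·y_{i+1} − x_{i+1}·y_i), indices taken mod 5.
V_1→V_2: (10)(-9) − (-7)(1) = -83
V_2→V_3: (-7)(-4) − (-4)(-9) = -8
V_3→V_4: (-4)(-5) − (-6)(-4) = -4
V_4→V_5: (-6)(9) − (3)(-5) = -39
V_5→V_1: (3)(1) − (10)(9) = -87
Σ = -221
Area = |Σ|/2 = 110.5.

110.5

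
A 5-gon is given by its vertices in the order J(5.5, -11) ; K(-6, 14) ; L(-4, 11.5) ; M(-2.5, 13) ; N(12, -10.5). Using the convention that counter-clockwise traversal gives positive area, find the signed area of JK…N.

-114.625

Σ = (11) + (-13) + (-23.25) + (-129.75) + (-74.25) = -229.25
Signed area = Σ/2 = -114.625 (negative ⇒ clockwise traversal).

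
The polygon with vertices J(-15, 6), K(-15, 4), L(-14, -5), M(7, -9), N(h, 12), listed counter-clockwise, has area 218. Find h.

Write out the shoelace sum; only the two edges meeting at N involve h:
2·Area = [(7·12 − h·(-9)) + (h·6 − (-15)·12)] + 322
       = 15·h + 586 = 436
⇒ h = -10.

-10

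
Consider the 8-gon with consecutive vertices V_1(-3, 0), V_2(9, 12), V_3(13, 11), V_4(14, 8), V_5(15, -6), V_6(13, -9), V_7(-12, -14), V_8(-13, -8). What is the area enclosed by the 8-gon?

402

Apply Gauss's area formula: 2A = Σ (x_i·y_{i+1} − x_{i+1}·y_i), indices taken mod 8.
Σ = (-36) + (-57) + (-50) + (-204) + (-57) + (-290) + (-86) + (-24) = -804
Area = |Σ|/2 = 402.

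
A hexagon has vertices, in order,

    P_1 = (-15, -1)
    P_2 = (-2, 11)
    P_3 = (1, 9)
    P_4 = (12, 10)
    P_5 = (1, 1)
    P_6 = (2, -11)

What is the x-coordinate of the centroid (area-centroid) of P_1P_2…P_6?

Apply Gauss's area formula. First the cross-terms c_i = x_i·y_{i+1} − x_{i+1}·y_i:
  -167, -29, -98, 2, -13, -167  ⇒  2A = -472, A = -236.
Then Σ (x_i + x_{i+1})·c_i = 3752, so x̄ = 3752 / (6·(-236)) = -469/177.

-469/177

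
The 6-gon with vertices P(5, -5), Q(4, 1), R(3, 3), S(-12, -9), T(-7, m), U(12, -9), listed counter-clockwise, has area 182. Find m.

-14

The doubled signed area Σ (x_i y_{i+1} − x_{i+1} y_i) is linear in m.
With m=0 it equals 28; the coefficient of m is -24 (from the two edges through T).
So -24·m + 28 = 2·182 = 364 ⇒ m = -14.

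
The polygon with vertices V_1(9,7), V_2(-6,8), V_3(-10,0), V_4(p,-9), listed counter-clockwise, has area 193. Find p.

3

The doubled signed area Σ (x_i y_{i+1} − x_{i+1} y_i) is linear in p.
With p=0 it equals 365; the coefficient of p is 7 (from the two edges through V_4).
So 7·p + 365 = 2·193 = 386 ⇒ p = 3.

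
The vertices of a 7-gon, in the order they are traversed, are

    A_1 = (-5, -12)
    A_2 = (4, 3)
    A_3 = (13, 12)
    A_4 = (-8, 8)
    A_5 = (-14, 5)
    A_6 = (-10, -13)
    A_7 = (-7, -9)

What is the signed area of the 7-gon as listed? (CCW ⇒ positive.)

292

Σ = (33) + (9) + (200) + (72) + (232) + (-1) + (39) = 584
Signed area = Σ/2 = 292 (positive ⇒ counter-clockwise traversal).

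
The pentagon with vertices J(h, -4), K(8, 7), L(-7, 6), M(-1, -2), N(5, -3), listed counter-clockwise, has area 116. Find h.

9

Write out the shoelace sum; only the two edges meeting at J involve h:
2·Area = [(5·(-4) − h·(-3)) + (h·7 − 8·(-4))] + 130
       = 10·h + 142 = 232
⇒ h = 9.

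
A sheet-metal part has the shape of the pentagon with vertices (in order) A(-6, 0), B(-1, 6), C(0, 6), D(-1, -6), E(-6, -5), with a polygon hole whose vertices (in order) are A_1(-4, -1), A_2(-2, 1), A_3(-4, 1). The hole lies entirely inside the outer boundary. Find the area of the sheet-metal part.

46.5

Outer boundary:
Apply the surveyor's formula: 2A = Σ (x_i·y_{i+1} − x_{i+1}·y_i), indices taken mod 5.
A→B: (-6)(6) − (-1)(0) = -36
B→C: (-1)(6) − (0)(6) = -6
C→D: (0)(-6) − (-1)(6) = 6
D→E: (-1)(-5) − (-6)(-6) = -31
E→A: (-6)(0) − (-6)(-5) = -30
Σ = -97
Area = |Σ|/2 = 48.5.
Hole:
Σ = (-6) + (2) + (8) = 4
Area = |Σ|/2 = 2.
Net area = 48.5 − 2 = 46.5.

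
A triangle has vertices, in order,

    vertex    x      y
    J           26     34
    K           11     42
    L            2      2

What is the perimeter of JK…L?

98

|JK| = √((-15)² + (8)²) = √289 = 17
|KL| = √((-9)² + (-40)²) = √1681 = 41
|LJ| = √((24)² + (32)²) = √1600 = 40
Perimeter = 17 + 41 + 40 = 98.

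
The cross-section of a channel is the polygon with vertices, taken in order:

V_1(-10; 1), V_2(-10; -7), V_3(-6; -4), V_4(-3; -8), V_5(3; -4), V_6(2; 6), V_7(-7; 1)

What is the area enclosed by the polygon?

Apply the surveyor's formula: 2A = Σ (x_i·y_{i+1} − x_{i+1}·y_i), indices taken mod 7.
Σ = (80) + (-2) + (36) + (36) + (26) + (44) + (3) = 223
Area = |Σ|/2 = 111.5.

111.5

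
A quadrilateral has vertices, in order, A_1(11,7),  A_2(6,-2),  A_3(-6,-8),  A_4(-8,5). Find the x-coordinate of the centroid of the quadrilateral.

Apply the shoelace formula. First the cross-terms c_i = x_i·y_{i+1} − x_{i+1}·y_i:
  -64, -60, -94, -111  ⇒  2A = -329, A = -164.5.
Then Σ (x_i + x_{i+1})·c_i = -105, so x̄ = -105 / (6·(-164.5)) = 5/47.

5/47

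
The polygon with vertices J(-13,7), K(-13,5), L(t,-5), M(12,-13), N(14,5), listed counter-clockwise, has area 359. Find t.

-9

The doubled signed area Σ (x_i y_{i+1} − x_{i+1} y_i) is linear in t.
With t=0 it equals 556; the coefficient of t is -18 (from the two edges through L).
So -18·t + 556 = 2·359 = 718 ⇒ t = -9.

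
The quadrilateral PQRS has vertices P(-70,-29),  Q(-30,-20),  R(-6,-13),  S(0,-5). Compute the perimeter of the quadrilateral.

150

|PQ| = √((40)² + (9)²) = √1681 = 41
|QR| = √((24)² + (7)²) = √625 = 25
|RS| = √((6)² + (8)²) = √100 = 10
|SP| = √((-70)² + (-24)²) = √5476 = 74
Perimeter = 41 + 25 + 10 + 74 = 150.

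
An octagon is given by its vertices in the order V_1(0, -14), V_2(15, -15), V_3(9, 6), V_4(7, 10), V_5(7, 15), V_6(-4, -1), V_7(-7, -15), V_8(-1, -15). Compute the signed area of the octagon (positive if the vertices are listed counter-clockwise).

364

Apply the shoelace formula: 2A = Σ (x_i·y_{i+1} − x_{i+1}·y_i), indices taken mod 8.
Cross-terms: 210, 225, 48, 35, 53, 53, 90, 14  ⇒  Σ = 728
Signed area = Σ/2 = 364 (positive ⇒ counter-clockwise traversal).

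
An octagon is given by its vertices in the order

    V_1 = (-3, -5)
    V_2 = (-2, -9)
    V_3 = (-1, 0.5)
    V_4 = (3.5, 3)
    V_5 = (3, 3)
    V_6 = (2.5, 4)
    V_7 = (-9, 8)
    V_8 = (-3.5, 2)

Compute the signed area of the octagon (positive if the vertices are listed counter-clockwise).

Apply the shoelace formula: 2A = Σ (x_i·y_{i+1} − x_{i+1}·y_i), indices taken mod 8.
Σ = (17) + (-10) + (-4.75) + (1.5) + (4.5) + (56) + (10) + (23.5) = 97.75
Signed area = Σ/2 = 48.875 (positive ⇒ counter-clockwise traversal).

48.875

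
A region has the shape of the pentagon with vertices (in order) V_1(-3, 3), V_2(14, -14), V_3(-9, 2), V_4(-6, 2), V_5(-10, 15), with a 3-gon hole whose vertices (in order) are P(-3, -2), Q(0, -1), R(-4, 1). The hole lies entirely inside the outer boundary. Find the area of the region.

74.5

Outer boundary:
V_1→V_2: (-3)(-14) − (14)(3) = 0
V_2→V_3: (14)(2) − (-9)(-14) = -98
V_3→V_4: (-9)(2) − (-6)(2) = -6
V_4→V_5: (-6)(15) − (-10)(2) = -70
V_5→V_1: (-10)(3) − (-3)(15) = 15
Σ = -159
Area = |Σ|/2 = 79.5.
Hole:
P→Q: (-3)(-1) − (0)(-2) = 3
Q→R: (0)(1) − (-4)(-1) = -4
R→P: (-4)(-2) − (-3)(1) = 11
Σ = 10
Area = |Σ|/2 = 5.
Net area = 79.5 − 5 = 74.5.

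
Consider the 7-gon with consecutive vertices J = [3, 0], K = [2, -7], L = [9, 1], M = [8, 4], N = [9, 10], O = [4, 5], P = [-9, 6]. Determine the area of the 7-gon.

86

Cross-terms: -21, 65, 28, 44, 5, 69, -18  ⇒  Σ = 172
Area = |Σ|/2 = 86.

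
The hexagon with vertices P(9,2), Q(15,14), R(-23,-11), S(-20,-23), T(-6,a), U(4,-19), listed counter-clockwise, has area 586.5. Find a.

-19

Write out the shoelace sum; only the two edges meeting at T involve a:
2·Area = [((-20)·a − (-6)·(-23)) + ((-6)·(-19) − 4·a)] + 741
       = -24·a + 717 = 1173
⇒ a = -19.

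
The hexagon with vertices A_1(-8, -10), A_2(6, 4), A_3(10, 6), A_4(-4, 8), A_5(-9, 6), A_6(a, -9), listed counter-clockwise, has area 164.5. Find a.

-9

The doubled signed area Σ (x_i y_{i+1} − x_{i+1} y_i) is linear in a.
With a=0 it equals 185; the coefficient of a is -16 (from the two edges through A_6).
So -16·a + 185 = 2·164.5 = 329 ⇒ a = -9.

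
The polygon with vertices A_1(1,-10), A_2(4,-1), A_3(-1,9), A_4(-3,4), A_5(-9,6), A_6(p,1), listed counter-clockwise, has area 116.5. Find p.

The doubled signed area Σ (x_i y_{i+1} − x_{i+1} y_i) is linear in p.
With p=0 it equals 105; the coefficient of p is -16 (from the two edges through A_6).
So -16·p + 105 = 2·116.5 = 233 ⇒ p = -8.

-8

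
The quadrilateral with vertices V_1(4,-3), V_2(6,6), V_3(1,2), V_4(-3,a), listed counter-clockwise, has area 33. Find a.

-1

Write out the shoelace sum; only the two edges meeting at V_4 involve a:
2·Area = [(1·a − (-3)·2) + ((-3)·(-3) − 4·a)] + 48
       = -3·a + 63 = 66
⇒ a = -1.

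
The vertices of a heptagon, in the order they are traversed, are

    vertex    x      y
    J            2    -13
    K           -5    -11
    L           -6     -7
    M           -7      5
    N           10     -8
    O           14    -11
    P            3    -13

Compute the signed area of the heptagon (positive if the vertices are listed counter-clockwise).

-175.5

Cross-terms: -87, -31, -79, 6, 2, -149, -13  ⇒  Σ = -351
Signed area = Σ/2 = -175.5 (negative ⇒ clockwise traversal).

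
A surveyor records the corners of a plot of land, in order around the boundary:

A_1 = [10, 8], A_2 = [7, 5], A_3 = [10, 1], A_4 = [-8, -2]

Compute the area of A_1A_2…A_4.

52.5

Apply the shoelace (surveyor's) formula: 2A = Σ (x_i·y_{i+1} − x_{i+1}·y_i), indices taken mod 4.
Σ = (-6) + (-43) + (-12) + (-44) = -105
Area = |Σ|/2 = 52.5.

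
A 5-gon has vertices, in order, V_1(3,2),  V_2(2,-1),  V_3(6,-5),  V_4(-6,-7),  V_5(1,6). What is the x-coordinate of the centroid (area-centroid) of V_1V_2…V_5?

-7/192

Apply the shoelace formula. First the cross-terms c_i = x_i·y_{i+1} − x_{i+1}·y_i:
  -7, -4, -72, -29, -16  ⇒  2A = -128, A = -64.
Then Σ (x_i + x_{i+1})·c_i = 14, so x̄ = 14 / (6·(-64)) = -7/192.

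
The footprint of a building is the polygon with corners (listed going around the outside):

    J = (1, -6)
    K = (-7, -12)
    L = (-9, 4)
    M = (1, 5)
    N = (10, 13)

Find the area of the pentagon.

Apply Gauss's area formula: 2A = Σ (x_i·y_{i+1} − x_{i+1}·y_i), indices taken mod 5.
Cross-terms: -54, -136, -49, -37, -73  ⇒  Σ = -349
Area = |Σ|/2 = 174.5.

174.5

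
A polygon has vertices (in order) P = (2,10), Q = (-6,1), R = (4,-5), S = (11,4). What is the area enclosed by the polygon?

Apply Gauss's area formula: 2A = Σ (x_i·y_{i+1} − x_{i+1}·y_i), indices taken mod 4.
Cross-terms: 62, 26, 71, 102  ⇒  Σ = 261
Area = |Σ|/2 = 130.5.

130.5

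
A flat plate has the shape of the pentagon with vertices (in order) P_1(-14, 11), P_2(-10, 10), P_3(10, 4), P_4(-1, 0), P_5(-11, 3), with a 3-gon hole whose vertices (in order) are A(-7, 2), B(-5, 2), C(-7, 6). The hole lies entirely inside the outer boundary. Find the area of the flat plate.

Outer boundary:
Apply Gauss's area formula: 2A = Σ (x_i·y_{i+1} − x_{i+1}·y_i), indices taken mod 5.
Σ = (-30) + (-140) + (4) + (-3) + (-79) = -248
Area = |Σ|/2 = 124.
Hole:
Σ = (-4) + (-16) + (28) = 8
Area = |Σ|/2 = 4.
Net area = 124 − 4 = 120.

120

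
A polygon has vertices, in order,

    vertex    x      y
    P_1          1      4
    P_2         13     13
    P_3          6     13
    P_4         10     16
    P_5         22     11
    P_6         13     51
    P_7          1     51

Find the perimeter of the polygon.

|P_1P_2| = √((12)² + (9)²) = √225 = 15
|P_2P_3| = √((-7)² + (0)²) = √49 = 7
|P_3P_4| = √((4)² + (3)²) = √25 = 5
|P_4P_5| = √((12)² + (-5)²) = √169 = 13
|P_5P_6| = √((-9)² + (40)²) = √1681 = 41
|P_6P_7| = √((-12)² + (0)²) = √144 = 12
|P_7P_1| = √((0)² + (-47)²) = √2209 = 47
Perimeter = 15 + 7 + 5 + 13 + 41 + 12 + 47 = 140.

140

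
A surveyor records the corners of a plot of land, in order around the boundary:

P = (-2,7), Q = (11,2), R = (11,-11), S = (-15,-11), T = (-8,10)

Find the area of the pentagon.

Apply Gauss's area formula: 2A = Σ (x_i·y_{i+1} − x_{i+1}·y_i), indices taken mod 5.
Σ = (-81) + (-143) + (-286) + (-238) + (-36) = -784
Area = |Σ|/2 = 392.

392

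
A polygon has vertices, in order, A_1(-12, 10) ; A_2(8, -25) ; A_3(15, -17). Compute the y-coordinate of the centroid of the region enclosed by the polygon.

Apply Gauss's area formula. First the cross-terms c_i = x_i·y_{i+1} − x_{i+1}·y_i:
  220, 239, -54  ⇒  2A = 405, A = 202.5.
Then Σ (y_i + y_{i+1})·c_i = -12960, so ȳ = -12960 / (6·202.5) = -32/3.

-32/3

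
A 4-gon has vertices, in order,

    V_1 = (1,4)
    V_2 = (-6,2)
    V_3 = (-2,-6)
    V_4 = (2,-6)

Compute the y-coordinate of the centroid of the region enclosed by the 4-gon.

-40/39

Apply the shoelace (surveyor's) formula. First the cross-terms c_i = x_i·y_{i+1} − x_{i+1}·y_i:
  26, 40, 24, 14  ⇒  2A = 104, A = 52.
Then Σ (y_i + y_{i+1})·c_i = -320, so ȳ = -320 / (6·52) = -40/39.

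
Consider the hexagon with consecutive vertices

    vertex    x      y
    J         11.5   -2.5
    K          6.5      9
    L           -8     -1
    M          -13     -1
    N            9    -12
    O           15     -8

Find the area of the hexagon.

Apply the shoelace formula: 2A = Σ (x_i·y_{i+1} − x_{i+1}·y_i), indices taken mod 6.
J→K: (11.5)(9) − (6.5)(-2.5) = 119.75
K→L: (6.5)(-1) − (-8)(9) = 65.5
L→M: (-8)(-1) − (-13)(-1) = -5
M→N: (-13)(-12) − (9)(-1) = 165
N→O: (9)(-8) − (15)(-12) = 108
O→J: (15)(-2.5) − (11.5)(-8) = 54.5
Σ = 507.75
Area = |Σ|/2 = 253.875.

253.875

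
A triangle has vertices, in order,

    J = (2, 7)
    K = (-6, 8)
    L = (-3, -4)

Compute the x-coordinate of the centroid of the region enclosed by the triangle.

Apply the shoelace (surveyor's) formula. First the cross-terms c_i = x_i·y_{i+1} − x_{i+1}·y_i:
  58, 48, -13  ⇒  2A = 93, A = 46.5.
Then Σ (x_i + x_{i+1})·c_i = -651, so x̄ = -651 / (6·46.5) = -7/3.

-7/3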